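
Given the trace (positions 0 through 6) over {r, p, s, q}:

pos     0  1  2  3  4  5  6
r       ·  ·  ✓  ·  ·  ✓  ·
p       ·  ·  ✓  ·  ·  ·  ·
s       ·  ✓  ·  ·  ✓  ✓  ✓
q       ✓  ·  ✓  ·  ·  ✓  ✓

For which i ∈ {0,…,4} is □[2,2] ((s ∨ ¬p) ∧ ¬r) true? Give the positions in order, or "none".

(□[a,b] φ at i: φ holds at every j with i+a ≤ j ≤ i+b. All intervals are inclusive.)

1, 2, 4

Evaluate at each i in [0,4]:
  i=0: ✗ (fails at j=2)
  i=1: ✓ (all of [3,3])
  i=2: ✓ (all of [4,4])
  i=3: ✗ (fails at j=5)
  i=4: ✓ (all of [6,6])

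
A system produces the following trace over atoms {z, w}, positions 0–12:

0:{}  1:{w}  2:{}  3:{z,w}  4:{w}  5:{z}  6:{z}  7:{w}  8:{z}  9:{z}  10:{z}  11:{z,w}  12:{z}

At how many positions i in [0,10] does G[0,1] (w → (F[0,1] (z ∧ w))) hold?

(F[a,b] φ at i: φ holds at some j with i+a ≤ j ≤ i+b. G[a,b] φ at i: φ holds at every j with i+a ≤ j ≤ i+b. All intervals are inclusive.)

5

Evaluate at each i in [0,10]:
  i=0: ✗ (fails at j=1)
  i=1: ✗ (fails at j=1)
  i=2: ✓ (all of [2,3])
  i=3: ✗ (fails at j=4)
  i=4: ✗ (fails at j=4)
  i=5: ✓ (all of [5,6])
  i=6: ✗ (fails at j=7)
  i=7: ✗ (fails at j=7)
  i=8: ✓ (all of [8,9])
  i=9: ✓ (all of [9,10])
  i=10: ✓ (all of [10,11])
Positions where it holds: {2, 5, 8, 9, 10} → 5.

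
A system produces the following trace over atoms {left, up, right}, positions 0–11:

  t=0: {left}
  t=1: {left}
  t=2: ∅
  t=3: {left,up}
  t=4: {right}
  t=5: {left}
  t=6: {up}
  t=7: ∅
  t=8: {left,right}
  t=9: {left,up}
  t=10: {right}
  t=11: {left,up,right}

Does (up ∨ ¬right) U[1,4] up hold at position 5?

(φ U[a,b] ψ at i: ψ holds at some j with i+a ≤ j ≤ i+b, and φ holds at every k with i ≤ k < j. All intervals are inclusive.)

Need some j in [6,9] with up, and (up ∨ ¬right) at every k in [5,j-1].
  j=6: up holds; (up ∨ ¬right) holds at every k in [5,5] → satisfied.

Holds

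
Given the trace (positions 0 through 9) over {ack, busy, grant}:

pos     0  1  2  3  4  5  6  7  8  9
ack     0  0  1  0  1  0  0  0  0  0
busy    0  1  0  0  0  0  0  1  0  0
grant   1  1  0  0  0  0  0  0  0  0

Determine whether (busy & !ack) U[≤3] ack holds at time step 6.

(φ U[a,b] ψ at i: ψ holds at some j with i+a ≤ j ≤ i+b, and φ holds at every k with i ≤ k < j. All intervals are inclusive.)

Does not hold

Need some j in [6,9] with ack, and (busy & !ack) at every k in [6,j-1].
  j=6: ack false.
  j=7: ack false.
  j=8: ack false.
  j=9: ack false.
No j in the window works → until fails.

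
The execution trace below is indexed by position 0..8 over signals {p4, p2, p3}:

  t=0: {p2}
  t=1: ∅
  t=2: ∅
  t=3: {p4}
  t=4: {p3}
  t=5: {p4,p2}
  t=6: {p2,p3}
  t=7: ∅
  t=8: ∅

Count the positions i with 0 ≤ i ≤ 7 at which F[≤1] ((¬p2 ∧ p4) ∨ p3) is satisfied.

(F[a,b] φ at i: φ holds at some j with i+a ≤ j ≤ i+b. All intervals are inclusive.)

Evaluate at each i in [0,7]:
  i=0: ✗ (none in [0,1])
  i=1: ✗ (none in [1,2])
  i=2: ✓ (witness j=3)
  i=3: ✓ (witness j=3)
  i=4: ✓ (witness j=4)
  i=5: ✓ (witness j=6)
  i=6: ✓ (witness j=6)
  i=7: ✗ (none in [7,8])
Positions where it holds: {2, 3, 4, 5, 6} → 5.

5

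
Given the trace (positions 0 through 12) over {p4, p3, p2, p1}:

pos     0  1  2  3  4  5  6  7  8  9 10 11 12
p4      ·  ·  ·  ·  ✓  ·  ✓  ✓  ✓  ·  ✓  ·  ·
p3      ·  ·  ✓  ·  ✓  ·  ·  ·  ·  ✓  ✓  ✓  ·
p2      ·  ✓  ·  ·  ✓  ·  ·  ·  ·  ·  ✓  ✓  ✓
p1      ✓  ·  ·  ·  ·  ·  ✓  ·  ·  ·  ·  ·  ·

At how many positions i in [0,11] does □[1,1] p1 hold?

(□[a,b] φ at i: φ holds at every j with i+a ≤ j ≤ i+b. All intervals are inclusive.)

Evaluate at each i in [0,11]:
  i=0: ✗ (fails at j=1)
  i=1: ✗ (fails at j=2)
  i=2: ✗ (fails at j=3)
  i=3: ✗ (fails at j=4)
  i=4: ✗ (fails at j=5)
  i=5: ✓ (all of [6,6])
  i=6: ✗ (fails at j=7)
  i=7: ✗ (fails at j=8)
  i=8: ✗ (fails at j=9)
  i=9: ✗ (fails at j=10)
  i=10: ✗ (fails at j=11)
  i=11: ✗ (fails at j=12)
Positions where it holds: {5} → 1.

1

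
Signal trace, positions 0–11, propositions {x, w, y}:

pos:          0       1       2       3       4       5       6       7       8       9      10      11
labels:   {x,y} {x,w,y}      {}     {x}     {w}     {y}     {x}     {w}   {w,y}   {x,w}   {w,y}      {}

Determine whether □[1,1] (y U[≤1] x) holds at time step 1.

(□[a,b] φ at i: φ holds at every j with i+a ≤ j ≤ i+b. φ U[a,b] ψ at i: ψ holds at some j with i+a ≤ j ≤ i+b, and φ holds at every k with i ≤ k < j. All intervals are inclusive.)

Does not hold

Check (y U[≤1] x) at every j in [2,2]:
  j=2: fails
Fails at j=2 → formula fails.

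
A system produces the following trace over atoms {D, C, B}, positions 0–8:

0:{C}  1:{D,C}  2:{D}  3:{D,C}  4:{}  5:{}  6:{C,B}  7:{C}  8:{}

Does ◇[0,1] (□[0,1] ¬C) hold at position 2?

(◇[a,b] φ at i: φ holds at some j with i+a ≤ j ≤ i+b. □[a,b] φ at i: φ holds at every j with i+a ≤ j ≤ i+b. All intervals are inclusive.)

Check □[0,1] ¬C at each j in [2,3]:
  j=2: fails at 3
  j=3: fails at 3
No position in the window satisfies it → formula fails.

No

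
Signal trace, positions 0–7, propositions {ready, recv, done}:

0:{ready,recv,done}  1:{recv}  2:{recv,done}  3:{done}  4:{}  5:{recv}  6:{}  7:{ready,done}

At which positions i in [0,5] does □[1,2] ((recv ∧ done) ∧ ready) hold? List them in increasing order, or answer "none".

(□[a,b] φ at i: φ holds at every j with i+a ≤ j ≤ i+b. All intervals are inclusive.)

Evaluate at each i in [0,5]:
  i=0: ✗ (fails at j=1)
  i=1: ✗ (fails at j=2)
  i=2: ✗ (fails at j=3)
  i=3: ✗ (fails at j=4)
  i=4: ✗ (fails at j=5)
  i=5: ✗ (fails at j=6)

none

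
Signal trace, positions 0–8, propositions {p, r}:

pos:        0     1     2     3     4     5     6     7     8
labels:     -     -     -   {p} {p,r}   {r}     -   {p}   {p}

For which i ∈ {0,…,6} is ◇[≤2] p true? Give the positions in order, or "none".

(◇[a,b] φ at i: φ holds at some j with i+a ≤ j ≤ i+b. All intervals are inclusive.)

Evaluate at each i in [0,6]:
  i=0: ✗ (none in [0,2])
  i=1: ✓ (witness j=3)
  i=2: ✓ (witness j=3)
  i=3: ✓ (witness j=3)
  i=4: ✓ (witness j=4)
  i=5: ✓ (witness j=7)
  i=6: ✓ (witness j=7)

1, 2, 3, 4, 5, 6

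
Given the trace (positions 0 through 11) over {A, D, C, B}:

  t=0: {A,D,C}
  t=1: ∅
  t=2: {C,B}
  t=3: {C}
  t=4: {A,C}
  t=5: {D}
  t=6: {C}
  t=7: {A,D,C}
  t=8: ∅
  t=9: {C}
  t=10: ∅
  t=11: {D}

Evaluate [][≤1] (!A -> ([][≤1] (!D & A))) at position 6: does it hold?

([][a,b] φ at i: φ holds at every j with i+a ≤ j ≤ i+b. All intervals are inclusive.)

False

Check (!A -> ([][≤1] (!D & A))) at every j in [6,7]:
  j=6: antecedent true; consequent fails at 6 → ✗
  j=7: antecedent false → ✓
Fails at j=6 → formula fails.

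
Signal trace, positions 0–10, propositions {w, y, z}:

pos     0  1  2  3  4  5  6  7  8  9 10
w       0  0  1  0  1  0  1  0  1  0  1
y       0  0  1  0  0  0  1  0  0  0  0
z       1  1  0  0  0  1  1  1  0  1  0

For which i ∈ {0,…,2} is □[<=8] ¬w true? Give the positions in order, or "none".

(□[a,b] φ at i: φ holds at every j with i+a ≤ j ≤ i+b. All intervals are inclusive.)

Evaluate at each i in [0,2]:
  i=0: ✗ (fails at j=2)
  i=1: ✗ (fails at j=2)
  i=2: ✗ (fails at j=2)

none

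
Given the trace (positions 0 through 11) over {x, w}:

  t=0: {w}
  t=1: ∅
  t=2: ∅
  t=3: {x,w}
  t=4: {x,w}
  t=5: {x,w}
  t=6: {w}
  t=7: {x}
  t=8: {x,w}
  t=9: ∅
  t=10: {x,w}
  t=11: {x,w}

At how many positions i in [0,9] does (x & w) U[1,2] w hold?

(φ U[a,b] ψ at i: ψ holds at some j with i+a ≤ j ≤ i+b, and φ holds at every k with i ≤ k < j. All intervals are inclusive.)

3

Evaluate at each i in [0,9]:
  i=0: ✗ (no rhs in [1,2])
  i=1: ✗ (lhs fails at k=1 before rhs at j=3)
  i=2: ✗ (lhs fails at k=2 before rhs at j=3)
  i=3: ✓ (rhs at j=4; lhs holds on [3,3])
  i=4: ✓ (rhs at j=5; lhs holds on [4,4])
  i=5: ✓ (rhs at j=6; lhs holds on [5,5])
  i=6: ✗ (lhs fails at k=6 before rhs at j=8)
  i=7: ✗ (lhs fails at k=7 before rhs at j=8)
  i=8: ✗ (lhs fails at k=9 before rhs at j=10)
  i=9: ✗ (lhs fails at k=9 before rhs at j=10)
Positions where it holds: {3, 4, 5} → 3.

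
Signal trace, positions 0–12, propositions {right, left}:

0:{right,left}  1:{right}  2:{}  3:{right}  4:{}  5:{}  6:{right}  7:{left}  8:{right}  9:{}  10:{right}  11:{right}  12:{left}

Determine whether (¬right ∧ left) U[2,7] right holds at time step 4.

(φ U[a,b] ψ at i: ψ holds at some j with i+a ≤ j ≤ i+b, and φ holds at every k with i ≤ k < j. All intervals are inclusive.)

False

Need some j in [6,11] with right, and (¬right ∧ left) at every k in [4,j-1].
  j=6: right holds, but (¬right ∧ left) fails at k=4 → not this j.
  j=7: right false.
  j=8: right holds, but (¬right ∧ left) fails at k=4 → not this j.
  j=9: right false.
  j=10: right holds, but (¬right ∧ left) fails at k=4 → not this j.
  j=11: right holds, but (¬right ∧ left) fails at k=4 → not this j.
No j in the window works → until fails.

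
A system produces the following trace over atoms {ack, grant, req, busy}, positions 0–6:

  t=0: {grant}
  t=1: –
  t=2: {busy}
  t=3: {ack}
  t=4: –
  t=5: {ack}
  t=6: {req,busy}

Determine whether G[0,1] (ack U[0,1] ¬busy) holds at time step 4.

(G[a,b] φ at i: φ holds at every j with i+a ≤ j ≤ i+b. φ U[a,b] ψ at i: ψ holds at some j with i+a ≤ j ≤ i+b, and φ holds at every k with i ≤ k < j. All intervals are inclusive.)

Check (ack U[0,1] ¬busy) at every j in [4,5]:
  j=4: holds
  j=5: holds
All positions satisfy it → formula holds.

Yes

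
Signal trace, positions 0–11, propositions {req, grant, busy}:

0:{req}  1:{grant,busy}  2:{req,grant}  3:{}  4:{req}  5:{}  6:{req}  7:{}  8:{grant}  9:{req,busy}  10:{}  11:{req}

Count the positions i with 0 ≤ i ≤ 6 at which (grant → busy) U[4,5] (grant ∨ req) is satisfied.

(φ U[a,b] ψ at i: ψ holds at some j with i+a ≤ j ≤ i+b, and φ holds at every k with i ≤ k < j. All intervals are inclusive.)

Evaluate at each i in [0,6]:
  i=0: ✗ (lhs fails at k=2 before rhs at j=4)
  i=1: ✗ (lhs fails at k=2 before rhs at j=6)
  i=2: ✗ (lhs fails at k=2 before rhs at j=6)
  i=3: ✓ (rhs at j=8; lhs holds on [3,7])
  i=4: ✓ (rhs at j=8; lhs holds on [4,7])
  i=5: ✗ (lhs fails at k=8 before rhs at j=9)
  i=6: ✗ (lhs fails at k=8 before rhs at j=11)
Positions where it holds: {3, 4} → 2.

2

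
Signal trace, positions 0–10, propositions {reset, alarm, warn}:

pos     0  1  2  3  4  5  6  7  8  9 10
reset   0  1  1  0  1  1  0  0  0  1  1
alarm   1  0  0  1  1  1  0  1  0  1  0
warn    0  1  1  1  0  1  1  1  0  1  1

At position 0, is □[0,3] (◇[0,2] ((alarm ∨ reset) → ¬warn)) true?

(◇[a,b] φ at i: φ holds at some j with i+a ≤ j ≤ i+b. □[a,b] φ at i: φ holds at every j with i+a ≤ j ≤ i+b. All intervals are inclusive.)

False

Check ◇[0,2] ((alarm ∨ reset) → ¬warn) at every j in [0,3]:
  j=0: holds (witness at 0)
  j=1: fails (none in [1,3])
  j=2: holds (witness at 4)
  j=3: holds (witness at 4)
Fails at j=1 → formula fails.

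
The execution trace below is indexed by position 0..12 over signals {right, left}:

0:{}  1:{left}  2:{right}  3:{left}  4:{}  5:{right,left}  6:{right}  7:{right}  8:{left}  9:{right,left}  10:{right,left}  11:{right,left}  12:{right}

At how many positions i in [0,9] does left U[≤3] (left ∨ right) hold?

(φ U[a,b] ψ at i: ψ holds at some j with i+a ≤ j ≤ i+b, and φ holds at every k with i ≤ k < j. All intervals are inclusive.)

Evaluate at each i in [0,9]:
  i=0: ✗ (lhs fails at k=0 before rhs at j=1)
  i=1: ✓ (rhs at j=1)
  i=2: ✓ (rhs at j=2)
  i=3: ✓ (rhs at j=3)
  i=4: ✗ (lhs fails at k=4 before rhs at j=5)
  i=5: ✓ (rhs at j=5)
  i=6: ✓ (rhs at j=6)
  i=7: ✓ (rhs at j=7)
  i=8: ✓ (rhs at j=8)
  i=9: ✓ (rhs at j=9)
Positions where it holds: {1, 2, 3, 5, 6, 7, 8, 9} → 8.

8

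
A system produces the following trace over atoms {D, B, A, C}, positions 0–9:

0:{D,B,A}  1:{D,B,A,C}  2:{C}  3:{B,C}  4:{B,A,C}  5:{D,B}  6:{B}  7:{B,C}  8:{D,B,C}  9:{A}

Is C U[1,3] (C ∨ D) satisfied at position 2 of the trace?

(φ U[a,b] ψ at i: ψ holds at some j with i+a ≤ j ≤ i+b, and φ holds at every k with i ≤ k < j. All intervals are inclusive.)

Need some j in [3,5] with (C ∨ D), and C at every k in [2,j-1].
  j=3: (C ∨ D) holds; C holds at every k in [2,2] → satisfied.

True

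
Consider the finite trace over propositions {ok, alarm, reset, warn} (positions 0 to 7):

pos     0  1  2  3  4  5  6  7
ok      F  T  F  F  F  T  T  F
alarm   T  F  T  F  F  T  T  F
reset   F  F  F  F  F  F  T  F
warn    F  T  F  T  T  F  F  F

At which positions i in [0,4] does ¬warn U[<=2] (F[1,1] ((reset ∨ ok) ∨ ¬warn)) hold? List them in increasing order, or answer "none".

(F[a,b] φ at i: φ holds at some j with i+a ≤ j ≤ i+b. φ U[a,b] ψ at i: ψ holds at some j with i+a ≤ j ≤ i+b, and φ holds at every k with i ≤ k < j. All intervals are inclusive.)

Evaluate at each i in [0,4]:
  i=0: ✓ (rhs at j=0)
  i=1: ✓ (rhs at j=1)
  i=2: ✗ (lhs fails at k=3 before rhs at j=4)
  i=3: ✗ (lhs fails at k=3 before rhs at j=4)
  i=4: ✓ (rhs at j=4)

0, 1, 4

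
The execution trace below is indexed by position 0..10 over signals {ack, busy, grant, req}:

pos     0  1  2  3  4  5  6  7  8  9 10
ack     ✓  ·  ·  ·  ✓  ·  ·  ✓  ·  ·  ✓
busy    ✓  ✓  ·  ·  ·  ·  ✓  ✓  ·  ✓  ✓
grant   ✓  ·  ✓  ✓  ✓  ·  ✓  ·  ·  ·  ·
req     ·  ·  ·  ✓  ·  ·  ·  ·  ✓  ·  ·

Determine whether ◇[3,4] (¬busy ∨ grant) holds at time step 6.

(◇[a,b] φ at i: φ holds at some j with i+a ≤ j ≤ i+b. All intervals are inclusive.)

Check (¬busy ∨ grant) at each j in [9,10]:
  j=9: false
  j=10: false
No position in the window satisfies it → formula fails.

Does not hold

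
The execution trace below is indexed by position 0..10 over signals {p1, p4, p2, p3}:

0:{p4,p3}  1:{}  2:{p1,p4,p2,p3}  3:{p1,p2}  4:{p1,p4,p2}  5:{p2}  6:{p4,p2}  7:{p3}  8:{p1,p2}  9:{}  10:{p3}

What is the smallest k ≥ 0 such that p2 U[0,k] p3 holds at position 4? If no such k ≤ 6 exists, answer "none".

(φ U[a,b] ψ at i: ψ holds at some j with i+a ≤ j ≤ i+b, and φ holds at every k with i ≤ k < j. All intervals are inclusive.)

3

Need earliest j ≥ 4 with p3, and p2 at every k in [4,j-1].
  j=4: rhs fails.
  j=5: rhs fails.
  j=6: rhs fails.
  j=7: rhs holds; lhs holds on [4,6]. k = 3.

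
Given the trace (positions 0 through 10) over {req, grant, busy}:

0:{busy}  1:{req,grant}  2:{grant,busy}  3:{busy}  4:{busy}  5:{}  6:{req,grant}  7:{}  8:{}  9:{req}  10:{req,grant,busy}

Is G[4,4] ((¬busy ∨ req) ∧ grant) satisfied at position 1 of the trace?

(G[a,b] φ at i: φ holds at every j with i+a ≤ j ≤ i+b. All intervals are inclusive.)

Check ((¬busy ∨ req) ∧ grant) at every j in [5,5]:
  j=5: false
Fails at j=5 → formula fails.

Does not hold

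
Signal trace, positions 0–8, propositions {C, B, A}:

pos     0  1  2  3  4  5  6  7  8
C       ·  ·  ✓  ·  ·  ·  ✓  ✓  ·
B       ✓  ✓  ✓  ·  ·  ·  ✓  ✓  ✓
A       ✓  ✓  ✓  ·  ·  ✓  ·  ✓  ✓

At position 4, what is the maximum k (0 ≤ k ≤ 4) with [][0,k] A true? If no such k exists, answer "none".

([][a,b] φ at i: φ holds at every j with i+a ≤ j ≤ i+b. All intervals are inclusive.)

A must hold from j=4 onward; find where it first fails.
  j=4: fails → no k works.

none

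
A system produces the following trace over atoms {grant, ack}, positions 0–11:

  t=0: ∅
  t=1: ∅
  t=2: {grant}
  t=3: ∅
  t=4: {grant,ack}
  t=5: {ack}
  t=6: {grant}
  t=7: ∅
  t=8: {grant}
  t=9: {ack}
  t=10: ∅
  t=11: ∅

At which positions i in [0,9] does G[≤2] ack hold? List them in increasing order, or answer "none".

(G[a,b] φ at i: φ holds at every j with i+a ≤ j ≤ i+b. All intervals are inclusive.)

Evaluate at each i in [0,9]:
  i=0: ✗ (fails at j=0)
  i=1: ✗ (fails at j=1)
  i=2: ✗ (fails at j=2)
  i=3: ✗ (fails at j=3)
  i=4: ✗ (fails at j=6)
  i=5: ✗ (fails at j=6)
  i=6: ✗ (fails at j=6)
  i=7: ✗ (fails at j=7)
  i=8: ✗ (fails at j=8)
  i=9: ✗ (fails at j=10)

none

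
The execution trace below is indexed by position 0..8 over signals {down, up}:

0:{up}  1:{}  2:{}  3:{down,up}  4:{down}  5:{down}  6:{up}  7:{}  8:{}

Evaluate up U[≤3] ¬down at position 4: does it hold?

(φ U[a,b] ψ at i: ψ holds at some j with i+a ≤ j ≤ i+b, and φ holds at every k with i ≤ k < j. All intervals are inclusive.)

Does not hold

Need some j in [4,7] with ¬down, and up at every k in [4,j-1].
  j=4: ¬down false.
  j=5: ¬down false.
  j=6: ¬down holds, but up fails at k=4 → not this j.
  j=7: ¬down holds, but up fails at k=4 → not this j.
No j in the window works → until fails.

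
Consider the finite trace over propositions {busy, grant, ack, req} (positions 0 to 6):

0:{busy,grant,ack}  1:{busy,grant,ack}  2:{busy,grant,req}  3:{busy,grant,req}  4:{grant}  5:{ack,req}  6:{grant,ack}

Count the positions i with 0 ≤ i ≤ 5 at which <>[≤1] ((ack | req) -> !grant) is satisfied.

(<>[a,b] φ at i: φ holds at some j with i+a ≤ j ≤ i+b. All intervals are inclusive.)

Evaluate at each i in [0,5]:
  i=0: ✗ (none in [0,1])
  i=1: ✗ (none in [1,2])
  i=2: ✗ (none in [2,3])
  i=3: ✓ (witness j=4)
  i=4: ✓ (witness j=4)
  i=5: ✓ (witness j=5)
Positions where it holds: {3, 4, 5} → 3.

3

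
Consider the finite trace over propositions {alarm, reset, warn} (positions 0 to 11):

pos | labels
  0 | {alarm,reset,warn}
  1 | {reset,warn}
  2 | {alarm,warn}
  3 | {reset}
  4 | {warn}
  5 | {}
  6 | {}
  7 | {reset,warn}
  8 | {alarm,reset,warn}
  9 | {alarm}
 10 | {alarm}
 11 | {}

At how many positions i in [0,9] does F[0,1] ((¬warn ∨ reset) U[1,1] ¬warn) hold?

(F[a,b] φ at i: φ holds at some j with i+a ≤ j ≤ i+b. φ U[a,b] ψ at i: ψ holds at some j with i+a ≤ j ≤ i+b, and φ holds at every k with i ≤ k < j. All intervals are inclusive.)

5

Evaluate at each i in [0,9]:
  i=0: ✗ (none in [0,1])
  i=1: ✗ (none in [1,2])
  i=2: ✗ (none in [2,3])
  i=3: ✗ (none in [3,4])
  i=4: ✓ (witness j=5)
  i=5: ✓ (witness j=5)
  i=6: ✗ (none in [6,7])
  i=7: ✓ (witness j=8)
  i=8: ✓ (witness j=8)
  i=9: ✓ (witness j=9)
Positions where it holds: {4, 5, 7, 8, 9} → 5.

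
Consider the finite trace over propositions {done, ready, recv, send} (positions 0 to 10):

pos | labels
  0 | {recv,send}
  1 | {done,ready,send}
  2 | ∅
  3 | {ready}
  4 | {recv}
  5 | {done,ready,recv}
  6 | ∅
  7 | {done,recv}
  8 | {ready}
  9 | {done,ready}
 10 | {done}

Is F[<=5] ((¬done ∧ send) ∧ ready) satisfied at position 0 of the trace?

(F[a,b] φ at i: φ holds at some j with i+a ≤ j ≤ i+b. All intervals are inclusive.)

Check ((¬done ∧ send) ∧ ready) at each j in [0,5]:
  j=0: false
  j=1: false
  j=2: false
  j=3: false
  j=4: false
  j=5: false
No position in the window satisfies it → formula fails.

Does not hold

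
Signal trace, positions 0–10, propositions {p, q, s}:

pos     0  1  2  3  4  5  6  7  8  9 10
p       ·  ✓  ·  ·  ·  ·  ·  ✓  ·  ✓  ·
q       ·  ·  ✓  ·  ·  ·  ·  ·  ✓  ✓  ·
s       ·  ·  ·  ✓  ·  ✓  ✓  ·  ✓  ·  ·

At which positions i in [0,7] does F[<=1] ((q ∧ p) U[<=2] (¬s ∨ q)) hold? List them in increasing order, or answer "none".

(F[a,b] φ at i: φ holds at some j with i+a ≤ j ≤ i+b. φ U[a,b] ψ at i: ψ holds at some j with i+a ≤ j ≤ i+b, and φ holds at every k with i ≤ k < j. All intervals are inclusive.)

Evaluate at each i in [0,7]:
  i=0: ✓ (witness j=0)
  i=1: ✓ (witness j=1)
  i=2: ✓ (witness j=2)
  i=3: ✓ (witness j=4)
  i=4: ✓ (witness j=4)
  i=5: ✗ (none in [5,6])
  i=6: ✓ (witness j=7)
  i=7: ✓ (witness j=7)

0, 1, 2, 3, 4, 6, 7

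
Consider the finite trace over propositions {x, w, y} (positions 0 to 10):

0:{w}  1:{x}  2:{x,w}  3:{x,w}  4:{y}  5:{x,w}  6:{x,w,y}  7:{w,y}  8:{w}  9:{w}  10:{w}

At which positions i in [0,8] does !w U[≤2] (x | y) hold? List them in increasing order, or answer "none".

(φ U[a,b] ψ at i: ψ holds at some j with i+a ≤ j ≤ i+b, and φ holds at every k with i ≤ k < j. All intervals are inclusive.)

Evaluate at each i in [0,8]:
  i=0: ✗ (lhs fails at k=0 before rhs at j=1)
  i=1: ✓ (rhs at j=1)
  i=2: ✓ (rhs at j=2)
  i=3: ✓ (rhs at j=3)
  i=4: ✓ (rhs at j=4)
  i=5: ✓ (rhs at j=5)
  i=6: ✓ (rhs at j=6)
  i=7: ✓ (rhs at j=7)
  i=8: ✗ (no rhs in [8,10])

1, 2, 3, 4, 5, 6, 7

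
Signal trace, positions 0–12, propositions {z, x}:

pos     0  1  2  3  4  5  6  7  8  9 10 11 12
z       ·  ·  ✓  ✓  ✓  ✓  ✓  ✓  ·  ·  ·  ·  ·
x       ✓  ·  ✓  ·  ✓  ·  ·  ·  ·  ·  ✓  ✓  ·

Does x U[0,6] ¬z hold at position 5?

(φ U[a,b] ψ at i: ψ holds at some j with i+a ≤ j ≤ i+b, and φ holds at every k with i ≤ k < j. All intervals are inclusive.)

False

Need some j in [5,11] with ¬z, and x at every k in [5,j-1].
  j=5: ¬z false.
  j=6: ¬z false.
  j=7: ¬z false.
  j=8: ¬z holds, but x fails at k=5 → not this j.
  j=9: ¬z holds, but x fails at k=5 → not this j.
  j=10: ¬z holds, but x fails at k=5 → not this j.
  j=11: ¬z holds, but x fails at k=5 → not this j.
No j in the window works → until fails.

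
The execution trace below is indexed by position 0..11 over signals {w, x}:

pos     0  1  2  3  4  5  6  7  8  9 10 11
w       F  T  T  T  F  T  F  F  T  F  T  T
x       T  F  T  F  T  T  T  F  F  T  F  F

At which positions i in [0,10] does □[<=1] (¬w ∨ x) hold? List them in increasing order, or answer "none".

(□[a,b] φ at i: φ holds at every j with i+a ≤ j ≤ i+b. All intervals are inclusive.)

4, 5, 6

Evaluate at each i in [0,10]:
  i=0: ✗ (fails at j=1)
  i=1: ✗ (fails at j=1)
  i=2: ✗ (fails at j=3)
  i=3: ✗ (fails at j=3)
  i=4: ✓ (all of [4,5])
  i=5: ✓ (all of [5,6])
  i=6: ✓ (all of [6,7])
  i=7: ✗ (fails at j=8)
  i=8: ✗ (fails at j=8)
  i=9: ✗ (fails at j=10)
  i=10: ✗ (fails at j=10)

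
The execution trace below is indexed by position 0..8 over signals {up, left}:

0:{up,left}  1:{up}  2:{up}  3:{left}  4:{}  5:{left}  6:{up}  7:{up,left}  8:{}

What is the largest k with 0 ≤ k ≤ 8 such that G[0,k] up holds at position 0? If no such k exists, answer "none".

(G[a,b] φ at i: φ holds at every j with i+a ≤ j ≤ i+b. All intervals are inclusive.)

2

up must hold from j=0 onward; find where it first fails.
  j=0: holds
  j=1: holds
  j=2: holds
  j=3: fails
Holds on [0,2], so largest k = 2.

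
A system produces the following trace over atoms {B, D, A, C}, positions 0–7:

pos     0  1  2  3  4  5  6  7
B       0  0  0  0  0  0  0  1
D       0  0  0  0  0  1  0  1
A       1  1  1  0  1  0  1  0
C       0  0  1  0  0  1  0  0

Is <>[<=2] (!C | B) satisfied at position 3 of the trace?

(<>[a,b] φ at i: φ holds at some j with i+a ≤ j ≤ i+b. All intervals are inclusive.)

True

Check (!C | B) at each j in [3,5]:
  j=3: true
  j=4: true
  j=5: false
Found at j=3 → formula holds.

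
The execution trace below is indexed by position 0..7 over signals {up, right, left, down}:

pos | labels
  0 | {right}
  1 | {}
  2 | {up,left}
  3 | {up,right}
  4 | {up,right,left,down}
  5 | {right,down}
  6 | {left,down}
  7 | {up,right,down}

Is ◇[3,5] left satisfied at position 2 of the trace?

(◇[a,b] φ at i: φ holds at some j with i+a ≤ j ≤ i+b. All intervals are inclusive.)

True

Check left at each j in [5,7]:
  j=5: false
  j=6: true
  j=7: false
Found at j=6 → formula holds.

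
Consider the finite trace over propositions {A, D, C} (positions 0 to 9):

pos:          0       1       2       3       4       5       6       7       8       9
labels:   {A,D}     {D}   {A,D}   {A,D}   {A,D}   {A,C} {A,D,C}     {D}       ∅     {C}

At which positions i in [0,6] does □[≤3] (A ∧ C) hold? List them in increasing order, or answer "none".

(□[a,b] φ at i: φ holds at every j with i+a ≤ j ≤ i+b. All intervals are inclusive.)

Evaluate at each i in [0,6]:
  i=0: ✗ (fails at j=0)
  i=1: ✗ (fails at j=1)
  i=2: ✗ (fails at j=2)
  i=3: ✗ (fails at j=3)
  i=4: ✗ (fails at j=4)
  i=5: ✗ (fails at j=7)
  i=6: ✗ (fails at j=7)

none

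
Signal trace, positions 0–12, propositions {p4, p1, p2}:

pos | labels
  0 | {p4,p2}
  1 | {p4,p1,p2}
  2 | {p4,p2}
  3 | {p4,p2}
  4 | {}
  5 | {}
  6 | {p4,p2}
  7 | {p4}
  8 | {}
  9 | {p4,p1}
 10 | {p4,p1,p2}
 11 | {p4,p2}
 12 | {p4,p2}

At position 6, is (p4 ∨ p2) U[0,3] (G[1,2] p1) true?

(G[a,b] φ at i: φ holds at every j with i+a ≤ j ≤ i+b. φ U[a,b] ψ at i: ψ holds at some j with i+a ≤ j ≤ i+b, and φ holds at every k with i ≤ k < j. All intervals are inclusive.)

Yes

Need some j in [6,9] with G[1,2] p1, and (p4 ∨ p2) at every k in [6,j-1].
  j=6: G[1,2] p1 — fails at 7.
  j=7: G[1,2] p1 — fails at 8.
  j=8: G[1,2] p1 holds; (p4 ∨ p2) holds at every k in [6,7] → satisfied.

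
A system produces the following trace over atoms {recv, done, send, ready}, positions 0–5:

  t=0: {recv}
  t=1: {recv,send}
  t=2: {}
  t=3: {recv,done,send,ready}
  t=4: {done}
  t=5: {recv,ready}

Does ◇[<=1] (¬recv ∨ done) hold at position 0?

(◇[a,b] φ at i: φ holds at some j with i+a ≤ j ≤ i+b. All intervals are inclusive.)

Does not hold

Check (¬recv ∨ done) at each j in [0,1]:
  j=0: false
  j=1: false
No position in the window satisfies it → formula fails.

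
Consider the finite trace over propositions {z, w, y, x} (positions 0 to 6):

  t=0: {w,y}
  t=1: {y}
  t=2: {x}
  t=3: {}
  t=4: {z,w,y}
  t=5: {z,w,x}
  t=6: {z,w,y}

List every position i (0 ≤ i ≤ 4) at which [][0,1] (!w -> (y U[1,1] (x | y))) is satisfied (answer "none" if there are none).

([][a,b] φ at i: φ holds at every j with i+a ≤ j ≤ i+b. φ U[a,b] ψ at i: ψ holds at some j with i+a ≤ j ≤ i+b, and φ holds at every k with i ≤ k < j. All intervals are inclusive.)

Evaluate at each i in [0,4]:
  i=0: ✓ (all of [0,1])
  i=1: ✗ (fails at j=2)
  i=2: ✗ (fails at j=2)
  i=3: ✗ (fails at j=3)
  i=4: ✓ (all of [4,5])

0, 4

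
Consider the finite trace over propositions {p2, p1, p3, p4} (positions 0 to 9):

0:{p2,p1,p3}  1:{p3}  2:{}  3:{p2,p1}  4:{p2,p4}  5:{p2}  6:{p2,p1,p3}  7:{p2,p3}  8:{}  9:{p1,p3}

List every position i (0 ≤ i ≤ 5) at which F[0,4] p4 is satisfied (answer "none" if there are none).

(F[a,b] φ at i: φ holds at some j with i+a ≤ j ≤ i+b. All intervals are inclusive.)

Evaluate at each i in [0,5]:
  i=0: ✓ (witness j=4)
  i=1: ✓ (witness j=4)
  i=2: ✓ (witness j=4)
  i=3: ✓ (witness j=4)
  i=4: ✓ (witness j=4)
  i=5: ✗ (none in [5,9])

0, 1, 2, 3, 4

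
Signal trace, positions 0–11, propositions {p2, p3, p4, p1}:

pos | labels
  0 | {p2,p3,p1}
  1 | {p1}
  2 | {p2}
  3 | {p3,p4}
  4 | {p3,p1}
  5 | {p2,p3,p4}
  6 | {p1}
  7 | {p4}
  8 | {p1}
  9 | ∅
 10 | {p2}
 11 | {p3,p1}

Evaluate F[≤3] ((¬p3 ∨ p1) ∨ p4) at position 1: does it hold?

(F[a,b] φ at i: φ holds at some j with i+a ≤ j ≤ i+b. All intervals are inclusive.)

Check ((¬p3 ∨ p1) ∨ p4) at each j in [1,4]:
  j=1: true
  j=2: true
  j=3: true
  j=4: true
Found at j=1 → formula holds.

Yes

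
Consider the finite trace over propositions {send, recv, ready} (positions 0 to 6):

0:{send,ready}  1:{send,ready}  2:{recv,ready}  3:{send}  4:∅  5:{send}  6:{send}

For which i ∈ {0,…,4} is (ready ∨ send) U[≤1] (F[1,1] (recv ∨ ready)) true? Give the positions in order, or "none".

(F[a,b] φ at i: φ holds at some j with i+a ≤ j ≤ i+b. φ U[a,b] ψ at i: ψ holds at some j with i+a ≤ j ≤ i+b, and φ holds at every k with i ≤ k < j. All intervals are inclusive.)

Evaluate at each i in [0,4]:
  i=0: ✓ (rhs at j=0)
  i=1: ✓ (rhs at j=1)
  i=2: ✗ (no rhs in [2,3])
  i=3: ✗ (no rhs in [3,4])
  i=4: ✗ (no rhs in [4,5])

0, 1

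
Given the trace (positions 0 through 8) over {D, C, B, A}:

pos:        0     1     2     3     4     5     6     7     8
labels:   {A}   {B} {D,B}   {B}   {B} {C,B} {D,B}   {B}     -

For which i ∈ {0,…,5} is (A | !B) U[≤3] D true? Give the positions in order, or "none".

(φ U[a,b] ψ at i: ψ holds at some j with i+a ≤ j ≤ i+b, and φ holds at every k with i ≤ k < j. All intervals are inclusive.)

2

Evaluate at each i in [0,5]:
  i=0: ✗ (lhs fails at k=1 before rhs at j=2)
  i=1: ✗ (lhs fails at k=1 before rhs at j=2)
  i=2: ✓ (rhs at j=2)
  i=3: ✗ (lhs fails at k=3 before rhs at j=6)
  i=4: ✗ (lhs fails at k=4 before rhs at j=6)
  i=5: ✗ (lhs fails at k=5 before rhs at j=6)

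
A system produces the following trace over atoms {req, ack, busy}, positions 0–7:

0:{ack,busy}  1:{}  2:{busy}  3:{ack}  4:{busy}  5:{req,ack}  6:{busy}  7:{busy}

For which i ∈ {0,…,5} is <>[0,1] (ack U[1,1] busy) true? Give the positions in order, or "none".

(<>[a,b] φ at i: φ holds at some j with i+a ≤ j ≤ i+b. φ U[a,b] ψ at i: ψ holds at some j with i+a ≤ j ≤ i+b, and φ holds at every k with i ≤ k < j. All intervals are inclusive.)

2, 3, 4, 5

Evaluate at each i in [0,5]:
  i=0: ✗ (none in [0,1])
  i=1: ✗ (none in [1,2])
  i=2: ✓ (witness j=3)
  i=3: ✓ (witness j=3)
  i=4: ✓ (witness j=5)
  i=5: ✓ (witness j=5)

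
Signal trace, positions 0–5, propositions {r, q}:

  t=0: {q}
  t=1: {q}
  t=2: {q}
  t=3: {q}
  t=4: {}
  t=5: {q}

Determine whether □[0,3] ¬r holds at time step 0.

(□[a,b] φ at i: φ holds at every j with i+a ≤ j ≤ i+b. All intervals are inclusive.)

True

Check ¬r at every j in [0,3]:
  j=0: true
  j=1: true
  j=2: true
  j=3: true
All positions satisfy it → formula holds.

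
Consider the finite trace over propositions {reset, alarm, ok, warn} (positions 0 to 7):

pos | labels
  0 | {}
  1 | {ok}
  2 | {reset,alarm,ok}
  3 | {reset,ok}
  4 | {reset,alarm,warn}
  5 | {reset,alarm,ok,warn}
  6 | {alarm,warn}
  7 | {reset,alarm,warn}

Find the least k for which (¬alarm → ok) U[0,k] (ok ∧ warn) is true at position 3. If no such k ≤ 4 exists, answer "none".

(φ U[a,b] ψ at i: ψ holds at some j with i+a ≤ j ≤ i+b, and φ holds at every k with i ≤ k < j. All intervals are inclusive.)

2

Need earliest j ≥ 3 with (ok ∧ warn), and (¬alarm → ok) at every k in [3,j-1].
  j=3: rhs fails.
  j=4: rhs fails.
  j=5: rhs holds; lhs holds on [3,4]. k = 2.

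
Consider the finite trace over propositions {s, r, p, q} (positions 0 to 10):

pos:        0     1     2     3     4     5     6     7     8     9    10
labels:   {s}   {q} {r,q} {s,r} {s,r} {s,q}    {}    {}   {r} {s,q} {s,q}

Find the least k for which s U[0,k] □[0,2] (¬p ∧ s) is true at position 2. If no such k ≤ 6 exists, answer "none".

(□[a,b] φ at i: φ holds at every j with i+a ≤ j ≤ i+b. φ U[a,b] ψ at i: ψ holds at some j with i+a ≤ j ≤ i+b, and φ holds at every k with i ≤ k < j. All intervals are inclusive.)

none

Need earliest j ≥ 2 with □[0,2] (¬p ∧ s), and s at every k in [2,j-1].
  j=2: rhs fails.
  j=3: rhs holds but lhs fails at k=2.
  j=4: rhs fails.
  j=5: rhs fails.
  j=6: rhs fails.
  j=7: rhs fails.
  j=8: rhs fails.
No witness within the range → none.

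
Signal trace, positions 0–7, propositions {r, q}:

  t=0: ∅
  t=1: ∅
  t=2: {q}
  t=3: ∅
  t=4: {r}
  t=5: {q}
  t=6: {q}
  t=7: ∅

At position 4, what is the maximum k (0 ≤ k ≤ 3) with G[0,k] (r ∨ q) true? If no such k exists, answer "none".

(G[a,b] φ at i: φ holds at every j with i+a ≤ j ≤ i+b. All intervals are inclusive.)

(r ∨ q) must hold from j=4 onward; find where it first fails.
  j=4: holds
  j=5: holds
  j=6: holds
  j=7: fails
Holds on [4,6], so largest k = 2.

2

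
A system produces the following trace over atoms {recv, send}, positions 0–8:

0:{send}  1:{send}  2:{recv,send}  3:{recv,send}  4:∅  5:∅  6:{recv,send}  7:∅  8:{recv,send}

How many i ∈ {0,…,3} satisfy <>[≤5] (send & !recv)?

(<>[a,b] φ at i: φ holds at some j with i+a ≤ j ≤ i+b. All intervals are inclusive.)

2

Evaluate at each i in [0,3]:
  i=0: ✓ (witness j=0)
  i=1: ✓ (witness j=1)
  i=2: ✗ (none in [2,7])
  i=3: ✗ (none in [3,8])
Positions where it holds: {0, 1} → 2.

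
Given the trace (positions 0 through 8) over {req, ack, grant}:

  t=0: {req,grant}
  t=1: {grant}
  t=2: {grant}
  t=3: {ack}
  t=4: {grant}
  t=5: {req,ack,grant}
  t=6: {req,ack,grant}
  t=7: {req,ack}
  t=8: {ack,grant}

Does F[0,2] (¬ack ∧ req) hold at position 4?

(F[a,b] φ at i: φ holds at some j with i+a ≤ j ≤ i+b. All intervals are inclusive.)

No

Check (¬ack ∧ req) at each j in [4,6]:
  j=4: false
  j=5: false
  j=6: false
No position in the window satisfies it → formula fails.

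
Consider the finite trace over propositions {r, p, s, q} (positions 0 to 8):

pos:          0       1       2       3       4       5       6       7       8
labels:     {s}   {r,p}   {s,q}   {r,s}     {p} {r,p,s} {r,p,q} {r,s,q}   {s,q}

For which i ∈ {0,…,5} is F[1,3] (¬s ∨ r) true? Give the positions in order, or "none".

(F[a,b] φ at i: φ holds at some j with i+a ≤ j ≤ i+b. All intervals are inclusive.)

0, 1, 2, 3, 4, 5

Evaluate at each i in [0,5]:
  i=0: ✓ (witness j=1)
  i=1: ✓ (witness j=3)
  i=2: ✓ (witness j=3)
  i=3: ✓ (witness j=4)
  i=4: ✓ (witness j=5)
  i=5: ✓ (witness j=6)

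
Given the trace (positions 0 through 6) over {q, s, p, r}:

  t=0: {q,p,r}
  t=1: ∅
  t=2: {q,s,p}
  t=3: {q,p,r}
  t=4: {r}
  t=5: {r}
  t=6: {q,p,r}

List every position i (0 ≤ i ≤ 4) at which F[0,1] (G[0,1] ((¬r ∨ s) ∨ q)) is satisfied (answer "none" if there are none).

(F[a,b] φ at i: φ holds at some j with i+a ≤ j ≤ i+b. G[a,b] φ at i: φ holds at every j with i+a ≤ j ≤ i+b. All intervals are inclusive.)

Evaluate at each i in [0,4]:
  i=0: ✓ (witness j=0)
  i=1: ✓ (witness j=1)
  i=2: ✓ (witness j=2)
  i=3: ✗ (none in [3,4])
  i=4: ✗ (none in [4,5])

0, 1, 2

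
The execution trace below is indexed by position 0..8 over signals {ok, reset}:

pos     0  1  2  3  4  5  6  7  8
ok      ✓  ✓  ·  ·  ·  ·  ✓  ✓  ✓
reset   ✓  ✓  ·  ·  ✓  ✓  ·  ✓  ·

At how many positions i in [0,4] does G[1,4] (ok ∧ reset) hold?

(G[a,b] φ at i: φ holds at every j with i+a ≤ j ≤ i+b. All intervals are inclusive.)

0

Evaluate at each i in [0,4]:
  i=0: ✗ (fails at j=2)
  i=1: ✗ (fails at j=2)
  i=2: ✗ (fails at j=3)
  i=3: ✗ (fails at j=4)
  i=4: ✗ (fails at j=5)
Positions where it holds: {} → 0.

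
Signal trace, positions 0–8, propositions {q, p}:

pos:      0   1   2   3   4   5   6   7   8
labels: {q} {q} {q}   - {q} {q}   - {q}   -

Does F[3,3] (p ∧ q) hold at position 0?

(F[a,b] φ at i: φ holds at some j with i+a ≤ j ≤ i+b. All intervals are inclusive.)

No

Check (p ∧ q) at each j in [3,3]:
  j=3: false
No position in the window satisfies it → formula fails.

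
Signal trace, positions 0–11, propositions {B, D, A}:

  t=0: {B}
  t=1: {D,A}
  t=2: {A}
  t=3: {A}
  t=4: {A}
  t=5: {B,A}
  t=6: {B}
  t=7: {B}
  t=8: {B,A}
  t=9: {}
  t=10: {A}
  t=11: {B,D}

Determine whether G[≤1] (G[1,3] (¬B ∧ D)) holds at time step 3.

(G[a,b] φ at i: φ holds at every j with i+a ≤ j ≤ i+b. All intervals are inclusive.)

No

Check G[1,3] (¬B ∧ D) at every j in [3,4]:
  j=3: fails at 4
  j=4: fails at 5
Fails at j=3 → formula fails.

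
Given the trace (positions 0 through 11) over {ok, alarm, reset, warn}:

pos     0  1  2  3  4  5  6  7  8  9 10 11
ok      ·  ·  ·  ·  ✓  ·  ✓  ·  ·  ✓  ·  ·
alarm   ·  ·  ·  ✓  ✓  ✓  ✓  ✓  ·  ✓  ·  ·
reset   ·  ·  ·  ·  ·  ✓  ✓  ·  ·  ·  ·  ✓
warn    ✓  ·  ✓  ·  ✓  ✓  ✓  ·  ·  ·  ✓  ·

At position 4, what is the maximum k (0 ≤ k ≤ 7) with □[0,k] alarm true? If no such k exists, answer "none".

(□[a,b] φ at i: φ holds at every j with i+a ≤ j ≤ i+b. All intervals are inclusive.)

3

alarm must hold from j=4 onward; find where it first fails.
  j=4: holds
  j=5: holds
  j=6: holds
  j=7: holds
  j=8: fails
Holds on [4,7], so largest k = 3.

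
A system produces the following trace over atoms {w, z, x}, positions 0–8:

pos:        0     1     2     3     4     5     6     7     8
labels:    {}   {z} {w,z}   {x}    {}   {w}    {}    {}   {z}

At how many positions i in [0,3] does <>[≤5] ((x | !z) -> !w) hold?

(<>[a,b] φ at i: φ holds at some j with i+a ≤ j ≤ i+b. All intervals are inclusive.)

Evaluate at each i in [0,3]:
  i=0: ✓ (witness j=0)
  i=1: ✓ (witness j=1)
  i=2: ✓ (witness j=2)
  i=3: ✓ (witness j=3)
Positions where it holds: {0, 1, 2, 3} → 4.

4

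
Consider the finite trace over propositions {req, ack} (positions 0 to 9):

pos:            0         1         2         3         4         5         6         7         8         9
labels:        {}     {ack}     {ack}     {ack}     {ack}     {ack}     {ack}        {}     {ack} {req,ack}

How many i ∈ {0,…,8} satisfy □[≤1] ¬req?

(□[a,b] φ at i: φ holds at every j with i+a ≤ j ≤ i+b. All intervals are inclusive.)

Evaluate at each i in [0,8]:
  i=0: ✓ (all of [0,1])
  i=1: ✓ (all of [1,2])
  i=2: ✓ (all of [2,3])
  i=3: ✓ (all of [3,4])
  i=4: ✓ (all of [4,5])
  i=5: ✓ (all of [5,6])
  i=6: ✓ (all of [6,7])
  i=7: ✓ (all of [7,8])
  i=8: ✗ (fails at j=9)
Positions where it holds: {0, 1, 2, 3, 4, 5, 6, 7} → 8.

8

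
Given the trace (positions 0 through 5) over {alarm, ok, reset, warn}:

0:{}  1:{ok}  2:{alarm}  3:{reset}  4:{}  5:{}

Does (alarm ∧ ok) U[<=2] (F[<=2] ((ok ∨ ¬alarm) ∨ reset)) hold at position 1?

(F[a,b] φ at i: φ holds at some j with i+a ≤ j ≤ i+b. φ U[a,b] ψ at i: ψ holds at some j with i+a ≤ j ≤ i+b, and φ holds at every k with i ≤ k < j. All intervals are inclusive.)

True

Need some j in [1,3] with F[<=2] ((ok ∨ ¬alarm) ∨ reset), and (alarm ∧ ok) at every k in [1,j-1].
  j=1: F[<=2] ((ok ∨ ¬alarm) ∨ reset) holds; no prefix to check → satisfied.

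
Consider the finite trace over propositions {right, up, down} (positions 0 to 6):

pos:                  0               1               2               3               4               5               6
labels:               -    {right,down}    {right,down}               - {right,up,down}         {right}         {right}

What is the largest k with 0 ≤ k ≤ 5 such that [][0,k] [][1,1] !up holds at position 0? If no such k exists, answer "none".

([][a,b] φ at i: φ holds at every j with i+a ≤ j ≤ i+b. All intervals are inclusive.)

[][1,1] !up must hold from j=0 onward; find where it first fails.
  j=0: holds
  j=1: holds
  j=2: holds
  j=3: fails
Holds on [0,2], so largest k = 2.

2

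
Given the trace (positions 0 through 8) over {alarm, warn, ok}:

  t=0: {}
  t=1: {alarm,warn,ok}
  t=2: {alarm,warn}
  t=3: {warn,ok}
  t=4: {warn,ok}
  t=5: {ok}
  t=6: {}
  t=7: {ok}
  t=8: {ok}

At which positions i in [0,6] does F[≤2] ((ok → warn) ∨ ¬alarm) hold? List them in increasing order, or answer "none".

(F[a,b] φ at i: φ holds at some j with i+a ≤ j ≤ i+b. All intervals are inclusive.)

0, 1, 2, 3, 4, 5, 6

Evaluate at each i in [0,6]:
  i=0: ✓ (witness j=0)
  i=1: ✓ (witness j=1)
  i=2: ✓ (witness j=2)
  i=3: ✓ (witness j=3)
  i=4: ✓ (witness j=4)
  i=5: ✓ (witness j=5)
  i=6: ✓ (witness j=6)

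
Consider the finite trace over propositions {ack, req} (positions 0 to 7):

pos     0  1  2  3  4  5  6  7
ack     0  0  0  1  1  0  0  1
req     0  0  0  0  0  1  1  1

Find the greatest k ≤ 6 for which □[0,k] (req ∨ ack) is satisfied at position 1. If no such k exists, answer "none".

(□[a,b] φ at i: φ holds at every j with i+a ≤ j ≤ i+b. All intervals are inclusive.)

none

(req ∨ ack) must hold from j=1 onward; find where it first fails.
  j=1: fails → no k works.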